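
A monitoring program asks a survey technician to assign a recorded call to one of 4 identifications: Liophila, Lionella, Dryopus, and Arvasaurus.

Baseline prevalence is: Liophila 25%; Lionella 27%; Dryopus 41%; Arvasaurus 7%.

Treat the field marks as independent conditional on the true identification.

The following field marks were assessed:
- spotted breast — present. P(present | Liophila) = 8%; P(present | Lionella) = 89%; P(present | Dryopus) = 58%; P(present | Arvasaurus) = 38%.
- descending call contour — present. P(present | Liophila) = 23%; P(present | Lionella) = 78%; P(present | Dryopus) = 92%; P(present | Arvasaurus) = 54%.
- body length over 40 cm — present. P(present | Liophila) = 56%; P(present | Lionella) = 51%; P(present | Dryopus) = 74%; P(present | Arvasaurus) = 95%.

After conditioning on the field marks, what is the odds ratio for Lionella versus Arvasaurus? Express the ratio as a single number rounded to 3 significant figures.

7.01

Posterior odds equal prior odds times the likelihood ratio; only the two competing hypotheses matter.
  Lionella: 0.27 × 0.89 × 0.78 × 0.51 = 0.095591
  Arvasaurus: 0.07 × 0.38 × 0.54 × 0.95 = 0.013646
Posterior odds = 0.095591 / 0.013646 ≈ 7.01.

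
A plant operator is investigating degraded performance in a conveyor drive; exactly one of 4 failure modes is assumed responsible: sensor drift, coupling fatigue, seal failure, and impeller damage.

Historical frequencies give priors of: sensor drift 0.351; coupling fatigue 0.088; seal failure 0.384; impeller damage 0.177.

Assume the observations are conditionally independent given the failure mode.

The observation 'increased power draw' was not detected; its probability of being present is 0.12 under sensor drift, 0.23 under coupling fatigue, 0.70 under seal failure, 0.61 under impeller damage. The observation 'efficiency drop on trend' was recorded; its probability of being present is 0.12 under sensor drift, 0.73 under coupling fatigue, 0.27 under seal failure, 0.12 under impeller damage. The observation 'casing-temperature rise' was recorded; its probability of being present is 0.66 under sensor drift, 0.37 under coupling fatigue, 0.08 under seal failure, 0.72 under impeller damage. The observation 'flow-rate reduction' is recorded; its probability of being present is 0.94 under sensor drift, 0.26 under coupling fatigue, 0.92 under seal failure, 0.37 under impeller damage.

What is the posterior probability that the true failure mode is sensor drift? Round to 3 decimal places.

0.713

By Bayes' rule with conditional independence, the unnormalized weight for each hypothesis is prior × ∏ likelihoods (using 1 − P(present | H) for each absent observation):
  sensor drift: 0.351 × (1 − 0.12) × 0.12 × 0.66 × 0.94 = 0.022995
  coupling fatigue: 0.088 × (1 − 0.23) × 0.73 × 0.37 × 0.26 = 0.0047585
  seal failure: 0.384 × (1 − 0.70) × 0.27 × 0.08 × 0.92 = 0.0022893
  impeller damage: 0.177 × (1 − 0.61) × 0.12 × 0.72 × 0.37 = 0.0022068
Marginal likelihood of the evidence = 0.03225.
P(sensor drift | evidence) = 0.022995 / 0.03225 ≈ 0.713.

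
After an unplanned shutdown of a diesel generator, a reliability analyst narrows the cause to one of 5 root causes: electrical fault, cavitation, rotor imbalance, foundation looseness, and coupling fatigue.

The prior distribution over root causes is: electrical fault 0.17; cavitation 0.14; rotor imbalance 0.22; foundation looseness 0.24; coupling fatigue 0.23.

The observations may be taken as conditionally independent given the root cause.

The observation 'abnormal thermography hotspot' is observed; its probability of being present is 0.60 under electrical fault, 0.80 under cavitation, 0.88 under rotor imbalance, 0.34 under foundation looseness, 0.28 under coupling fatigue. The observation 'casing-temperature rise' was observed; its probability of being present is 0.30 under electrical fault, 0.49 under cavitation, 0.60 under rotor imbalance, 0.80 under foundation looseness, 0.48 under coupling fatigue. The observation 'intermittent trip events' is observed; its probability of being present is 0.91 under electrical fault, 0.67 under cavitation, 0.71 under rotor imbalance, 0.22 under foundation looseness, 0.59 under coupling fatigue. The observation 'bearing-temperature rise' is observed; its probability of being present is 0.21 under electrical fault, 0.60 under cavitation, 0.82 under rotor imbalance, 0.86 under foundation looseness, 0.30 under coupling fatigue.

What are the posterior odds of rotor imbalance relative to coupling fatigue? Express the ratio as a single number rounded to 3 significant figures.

12.4

Unnormalized posterior weight (prior times the observation likelihoods) for each of the two hypotheses:
  rotor imbalance: 0.22 × 0.88 × 0.60 × 0.71 × 0.82 = 0.067628
  coupling fatigue: 0.23 × 0.28 × 0.48 × 0.59 × 0.30 = 0.0054714
Odds(rotor imbalance : coupling fatigue) = 0.067628 / 0.0054714 ≈ 12.4.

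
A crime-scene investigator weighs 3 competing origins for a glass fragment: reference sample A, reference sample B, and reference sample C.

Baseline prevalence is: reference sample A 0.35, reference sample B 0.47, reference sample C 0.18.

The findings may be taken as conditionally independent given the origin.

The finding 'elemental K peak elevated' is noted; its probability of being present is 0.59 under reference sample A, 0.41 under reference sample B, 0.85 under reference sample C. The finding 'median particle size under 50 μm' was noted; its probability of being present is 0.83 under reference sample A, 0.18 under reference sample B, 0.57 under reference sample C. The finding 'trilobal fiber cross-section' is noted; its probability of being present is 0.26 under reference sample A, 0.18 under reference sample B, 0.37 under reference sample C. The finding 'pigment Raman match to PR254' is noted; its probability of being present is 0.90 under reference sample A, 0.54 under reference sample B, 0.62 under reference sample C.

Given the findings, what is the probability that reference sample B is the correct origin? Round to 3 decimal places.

0.053

By Bayes' rule with conditional independence, the unnormalized weight for each hypothesis is prior × ∏ likelihoods:
  reference sample A: 0.35 × 0.59 × 0.83 × 0.26 × 0.90 = 0.040106
  reference sample B: 0.47 × 0.41 × 0.18 × 0.18 × 0.54 = 0.0033715
  reference sample C: 0.18 × 0.85 × 0.57 × 0.37 × 0.62 = 0.020006
Marginal likelihood of the evidence = 0.063484.
P(reference sample B | evidence) = 0.0033715 / 0.063484 ≈ 0.053.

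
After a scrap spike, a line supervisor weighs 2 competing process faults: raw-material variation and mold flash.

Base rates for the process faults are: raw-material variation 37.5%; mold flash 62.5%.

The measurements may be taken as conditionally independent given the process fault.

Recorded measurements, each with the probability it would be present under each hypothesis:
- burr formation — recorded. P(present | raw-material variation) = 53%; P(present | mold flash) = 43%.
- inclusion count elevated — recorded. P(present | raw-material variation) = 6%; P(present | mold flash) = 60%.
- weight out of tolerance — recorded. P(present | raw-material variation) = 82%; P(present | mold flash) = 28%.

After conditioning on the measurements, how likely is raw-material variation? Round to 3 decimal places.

By Bayes' rule with conditional independence, the unnormalized weight for each hypothesis is prior × ∏ likelihoods:
  raw-material variation: 0.375 × 0.53 × 0.06 × 0.82 = 0.0097785
  mold flash: 0.625 × 0.43 × 0.60 × 0.28 = 0.04515
The unnormalized weights sum to 0.054928.
P(raw-material variation | evidence) = 0.0097785 / 0.054928 ≈ 0.178.

0.178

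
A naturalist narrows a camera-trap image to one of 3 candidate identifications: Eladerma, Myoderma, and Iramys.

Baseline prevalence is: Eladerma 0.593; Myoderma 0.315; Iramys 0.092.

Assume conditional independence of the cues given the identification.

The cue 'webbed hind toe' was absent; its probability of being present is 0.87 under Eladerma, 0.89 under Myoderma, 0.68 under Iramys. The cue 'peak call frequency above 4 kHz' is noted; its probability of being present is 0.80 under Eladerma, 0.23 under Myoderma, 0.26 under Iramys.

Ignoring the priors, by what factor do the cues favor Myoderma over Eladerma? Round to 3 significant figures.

0.243

Take the product of per-cue likelihoods under each hypothesis (using 1 − P(present | H) for each absent cue), then divide.
  Myoderma: (1 − 0.89) × 0.23 = 0.0253
  Eladerma: (1 − 0.87) × 0.80 = 0.104
Bayes factor = 0.0253 / 0.104 ≈ 0.243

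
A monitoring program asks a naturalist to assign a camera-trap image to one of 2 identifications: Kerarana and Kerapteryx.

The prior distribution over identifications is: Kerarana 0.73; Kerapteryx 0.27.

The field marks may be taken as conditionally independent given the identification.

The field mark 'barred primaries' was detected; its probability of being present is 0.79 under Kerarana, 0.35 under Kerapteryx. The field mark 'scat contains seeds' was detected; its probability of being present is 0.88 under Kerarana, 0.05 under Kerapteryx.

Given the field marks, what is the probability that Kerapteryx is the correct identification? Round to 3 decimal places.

By Bayes' rule with conditional independence, the unnormalized weight for each hypothesis is prior × ∏ likelihoods:
  Kerarana: 0.73 × 0.79 × 0.88 = 0.5075
  Kerapteryx: 0.27 × 0.35 × 0.05 = 0.004725
Marginal likelihood of the evidence = 0.51222.
P(Kerapteryx | evidence) = 0.004725 / 0.51222 ≈ 0.009.

0.009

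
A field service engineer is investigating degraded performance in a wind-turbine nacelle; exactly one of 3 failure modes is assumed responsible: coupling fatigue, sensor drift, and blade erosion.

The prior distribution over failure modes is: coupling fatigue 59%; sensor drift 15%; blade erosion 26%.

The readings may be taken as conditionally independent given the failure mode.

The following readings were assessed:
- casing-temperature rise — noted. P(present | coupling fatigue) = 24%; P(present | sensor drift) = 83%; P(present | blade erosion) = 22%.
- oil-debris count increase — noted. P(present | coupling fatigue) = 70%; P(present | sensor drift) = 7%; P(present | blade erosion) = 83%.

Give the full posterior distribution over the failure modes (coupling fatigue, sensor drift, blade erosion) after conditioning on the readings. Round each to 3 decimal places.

0.638, 0.056, 0.306

By Bayes' rule with conditional independence, the unnormalized weight for each hypothesis is prior × ∏ likelihoods:
  coupling fatigue: 0.59 × 0.24 × 0.70 = 0.09912
  sensor drift: 0.15 × 0.83 × 0.07 = 0.008715
  blade erosion: 0.26 × 0.22 × 0.83 = 0.047476
Normalizing constant Z = 0.09912 + 0.008715 + 0.047476 = 0.15531.
P(coupling fatigue | evidence) = 0.09912 / 0.15531 ≈ 0.638
P(sensor drift | evidence) = 0.008715 / 0.15531 ≈ 0.056
P(blade erosion | evidence) = 0.047476 / 0.15531 ≈ 0.306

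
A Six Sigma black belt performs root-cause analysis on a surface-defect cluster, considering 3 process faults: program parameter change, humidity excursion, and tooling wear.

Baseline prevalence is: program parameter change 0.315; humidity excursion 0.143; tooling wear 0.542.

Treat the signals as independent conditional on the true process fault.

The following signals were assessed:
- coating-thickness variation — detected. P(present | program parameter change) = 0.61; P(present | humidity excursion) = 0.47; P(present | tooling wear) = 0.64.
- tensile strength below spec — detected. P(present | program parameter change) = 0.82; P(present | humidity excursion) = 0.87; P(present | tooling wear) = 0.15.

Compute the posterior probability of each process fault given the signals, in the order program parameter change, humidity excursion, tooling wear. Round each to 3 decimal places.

0.588, 0.218, 0.194

For each hypothesis, the unnormalized posterior weight is prior × product of the signal likelihoods:
  program parameter change: 0.315 × 0.61 × 0.82 = 0.15756
  humidity excursion: 0.143 × 0.47 × 0.87 = 0.058473
  tooling wear: 0.542 × 0.64 × 0.15 = 0.052032
Normalizing constant Z = 0.15756 + 0.058473 + 0.052032 = 0.26807.
P(program parameter change | evidence) = 0.15756 / 0.26807 ≈ 0.588
P(humidity excursion | evidence) = 0.058473 / 0.26807 ≈ 0.218
P(tooling wear | evidence) = 0.052032 / 0.26807 ≈ 0.194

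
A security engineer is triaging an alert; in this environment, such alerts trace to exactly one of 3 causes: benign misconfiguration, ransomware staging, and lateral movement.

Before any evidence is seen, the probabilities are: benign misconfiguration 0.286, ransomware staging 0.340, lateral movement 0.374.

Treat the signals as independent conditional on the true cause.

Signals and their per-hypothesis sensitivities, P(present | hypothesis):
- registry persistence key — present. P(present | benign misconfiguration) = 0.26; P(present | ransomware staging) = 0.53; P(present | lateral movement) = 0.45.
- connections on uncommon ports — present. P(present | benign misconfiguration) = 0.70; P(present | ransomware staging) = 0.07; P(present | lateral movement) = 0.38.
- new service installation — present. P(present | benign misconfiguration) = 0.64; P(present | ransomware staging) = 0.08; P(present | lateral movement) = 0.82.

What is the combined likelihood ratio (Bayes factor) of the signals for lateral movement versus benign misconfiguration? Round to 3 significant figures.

1.20

Take the product of per-signal likelihoods under each hypothesis, then divide.
  lateral movement: 0.45 × 0.38 × 0.82 = 0.14022
  benign misconfiguration: 0.26 × 0.70 × 0.64 = 0.11648
Bayes factor = 0.14022 / 0.11648 ≈ 1.20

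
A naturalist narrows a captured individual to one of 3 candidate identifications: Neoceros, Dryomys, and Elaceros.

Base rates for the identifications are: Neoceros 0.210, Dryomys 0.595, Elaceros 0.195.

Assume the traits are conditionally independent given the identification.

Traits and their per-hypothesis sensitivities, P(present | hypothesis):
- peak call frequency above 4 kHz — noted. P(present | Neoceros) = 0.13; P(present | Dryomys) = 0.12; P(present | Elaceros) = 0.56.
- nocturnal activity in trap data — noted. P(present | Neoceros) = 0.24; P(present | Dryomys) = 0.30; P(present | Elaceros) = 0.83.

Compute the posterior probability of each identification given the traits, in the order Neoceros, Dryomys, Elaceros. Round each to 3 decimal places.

For each hypothesis, the unnormalized posterior weight is prior × product of the trait likelihoods:
  Neoceros: 0.210 × 0.13 × 0.24 = 0.006552
  Dryomys: 0.595 × 0.12 × 0.30 = 0.02142
  Elaceros: 0.195 × 0.56 × 0.83 = 0.090636
Marginal likelihood of the evidence = 0.11861.
P(Neoceros | evidence) = 0.006552 / 0.11861 ≈ 0.055
P(Dryomys | evidence) = 0.02142 / 0.11861 ≈ 0.181
P(Elaceros | evidence) = 0.090636 / 0.11861 ≈ 0.764

0.055, 0.181, 0.764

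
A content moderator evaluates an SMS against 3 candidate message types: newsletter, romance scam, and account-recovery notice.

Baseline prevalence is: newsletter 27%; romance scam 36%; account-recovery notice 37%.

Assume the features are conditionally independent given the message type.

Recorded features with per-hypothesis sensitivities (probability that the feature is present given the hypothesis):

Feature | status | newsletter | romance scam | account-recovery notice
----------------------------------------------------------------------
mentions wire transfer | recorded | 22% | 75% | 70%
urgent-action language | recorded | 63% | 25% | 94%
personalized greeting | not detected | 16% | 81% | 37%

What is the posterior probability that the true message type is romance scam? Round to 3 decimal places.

0.065

For each hypothesis, the unnormalized posterior weight is prior × product of the feature likelihoods (using 1 − P(present | H) for each absent feature):
  newsletter: 0.27 × 0.22 × 0.63 × (1 − 0.16) = 0.031434
  romance scam: 0.36 × 0.75 × 0.25 × (1 − 0.81) = 0.012825
  account-recovery notice: 0.37 × 0.70 × 0.94 × (1 − 0.37) = 0.15338
The unnormalized weights sum to 0.19764.
P(romance scam | evidence) = 0.012825 / 0.19764 ≈ 0.065.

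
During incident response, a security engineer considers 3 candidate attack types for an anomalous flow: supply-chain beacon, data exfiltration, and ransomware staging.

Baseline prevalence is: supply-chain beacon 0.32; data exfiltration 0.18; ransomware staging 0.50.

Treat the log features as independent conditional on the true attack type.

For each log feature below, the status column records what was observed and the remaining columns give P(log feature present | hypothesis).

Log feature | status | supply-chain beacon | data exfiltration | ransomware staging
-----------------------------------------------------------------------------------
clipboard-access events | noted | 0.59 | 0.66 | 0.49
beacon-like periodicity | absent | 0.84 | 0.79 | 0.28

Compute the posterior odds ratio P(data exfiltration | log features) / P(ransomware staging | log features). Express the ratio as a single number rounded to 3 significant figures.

Unnormalized posterior weight (prior times the log feature likelihoods) for each of the two hypotheses (using 1 − P(present | H) for each absent log feature):
  data exfiltration: 0.18 × 0.66 × (1 − 0.79) = 0.024948
  ransomware staging: 0.50 × 0.49 × (1 − 0.28) = 0.1764
Posterior odds = 0.024948 / 0.1764 ≈ 0.141.

0.141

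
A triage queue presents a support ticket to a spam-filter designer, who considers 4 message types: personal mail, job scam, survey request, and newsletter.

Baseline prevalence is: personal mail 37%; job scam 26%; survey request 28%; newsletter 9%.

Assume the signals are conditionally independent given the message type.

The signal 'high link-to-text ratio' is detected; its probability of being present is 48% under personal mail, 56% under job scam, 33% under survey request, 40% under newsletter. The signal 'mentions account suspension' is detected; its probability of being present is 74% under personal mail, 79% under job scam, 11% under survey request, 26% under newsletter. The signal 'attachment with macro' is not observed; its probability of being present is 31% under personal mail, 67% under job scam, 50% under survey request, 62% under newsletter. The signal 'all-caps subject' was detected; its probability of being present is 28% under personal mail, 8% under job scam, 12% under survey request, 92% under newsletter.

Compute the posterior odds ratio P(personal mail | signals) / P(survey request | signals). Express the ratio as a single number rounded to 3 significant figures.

41.6

Posterior odds equal prior odds times the likelihood ratio; only the two competing hypotheses matter (using 1 − P(present | H) for each absent signal).
  personal mail: 0.37 × 0.48 × 0.74 × (1 − 0.31) × 0.28 = 0.025391
  survey request: 0.28 × 0.33 × 0.11 × (1 − 0.50) × 0.12 = 0.00060984
Odds(personal mail : survey request) = 0.025391 / 0.00060984 ≈ 41.6.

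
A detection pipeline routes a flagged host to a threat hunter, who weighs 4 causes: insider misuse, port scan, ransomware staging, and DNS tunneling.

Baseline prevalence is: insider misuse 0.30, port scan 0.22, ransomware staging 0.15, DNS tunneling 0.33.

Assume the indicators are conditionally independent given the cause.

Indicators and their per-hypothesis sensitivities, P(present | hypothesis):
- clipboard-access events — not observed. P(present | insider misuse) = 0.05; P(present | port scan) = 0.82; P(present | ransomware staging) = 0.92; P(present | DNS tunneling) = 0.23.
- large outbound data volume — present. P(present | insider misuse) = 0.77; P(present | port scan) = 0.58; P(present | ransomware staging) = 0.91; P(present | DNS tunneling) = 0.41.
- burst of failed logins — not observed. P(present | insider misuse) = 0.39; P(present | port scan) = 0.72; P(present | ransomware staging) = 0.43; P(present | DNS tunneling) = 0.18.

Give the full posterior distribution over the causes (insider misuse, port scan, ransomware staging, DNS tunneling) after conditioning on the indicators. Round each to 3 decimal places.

0.577, 0.028, 0.027, 0.368

For each hypothesis, the unnormalized posterior weight is prior × product of the indicator likelihoods (using 1 − P(present | H) for each absent indicator):
  insider misuse: 0.30 × (1 − 0.05) × 0.77 × (1 − 0.39) = 0.13386
  port scan: 0.22 × (1 − 0.82) × 0.58 × (1 − 0.72) = 0.006431
  ransomware staging: 0.15 × (1 − 0.92) × 0.91 × (1 − 0.43) = 0.0062244
  DNS tunneling: 0.33 × (1 − 0.23) × 0.41 × (1 − 0.18) = 0.085428
Marginal likelihood of the evidence = 0.23195.
P(insider misuse | evidence) = 0.13386 / 0.23195 ≈ 0.577
P(port scan | evidence) = 0.006431 / 0.23195 ≈ 0.028
P(ransomware staging | evidence) = 0.0062244 / 0.23195 ≈ 0.027
P(DNS tunneling | evidence) = 0.085428 / 0.23195 ≈ 0.368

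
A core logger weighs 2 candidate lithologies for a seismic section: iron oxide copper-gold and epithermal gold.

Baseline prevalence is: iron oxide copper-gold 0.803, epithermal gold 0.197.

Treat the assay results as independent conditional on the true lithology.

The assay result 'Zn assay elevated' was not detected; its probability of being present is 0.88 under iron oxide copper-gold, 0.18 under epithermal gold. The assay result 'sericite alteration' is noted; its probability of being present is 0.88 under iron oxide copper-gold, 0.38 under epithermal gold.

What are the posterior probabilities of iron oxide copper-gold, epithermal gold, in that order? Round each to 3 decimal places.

For each hypothesis, the unnormalized posterior weight is prior × product of the assay result likelihoods (using 1 − P(present | H) for each absent assay result):
  iron oxide copper-gold: 0.803 × (1 − 0.88) × 0.88 = 0.084797
  epithermal gold: 0.197 × (1 − 0.18) × 0.38 = 0.061385
Normalizing constant Z = 0.084797 + 0.061385 = 0.14618.
P(iron oxide copper-gold | evidence) = 0.084797 / 0.14618 ≈ 0.580
P(epithermal gold | evidence) = 0.061385 / 0.14618 ≈ 0.420

0.580, 0.420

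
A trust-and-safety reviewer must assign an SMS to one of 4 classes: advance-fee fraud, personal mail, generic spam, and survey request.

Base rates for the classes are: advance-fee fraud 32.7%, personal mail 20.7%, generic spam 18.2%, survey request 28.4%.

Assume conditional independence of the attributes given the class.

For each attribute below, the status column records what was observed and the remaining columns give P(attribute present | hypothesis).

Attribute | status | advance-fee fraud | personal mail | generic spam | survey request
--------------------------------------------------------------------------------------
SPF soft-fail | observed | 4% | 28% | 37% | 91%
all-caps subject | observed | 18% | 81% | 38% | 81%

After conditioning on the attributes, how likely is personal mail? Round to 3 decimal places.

For each hypothesis, the unnormalized posterior weight is prior × product of the attribute likelihoods:
  advance-fee fraud: 0.327 × 0.04 × 0.18 = 0.0023544
  personal mail: 0.207 × 0.28 × 0.81 = 0.046948
  generic spam: 0.182 × 0.37 × 0.38 = 0.025589
  survey request: 0.284 × 0.91 × 0.81 = 0.20934
Marginal likelihood of the evidence = 0.28423.
P(personal mail | evidence) = 0.046948 / 0.28423 ≈ 0.165.

0.165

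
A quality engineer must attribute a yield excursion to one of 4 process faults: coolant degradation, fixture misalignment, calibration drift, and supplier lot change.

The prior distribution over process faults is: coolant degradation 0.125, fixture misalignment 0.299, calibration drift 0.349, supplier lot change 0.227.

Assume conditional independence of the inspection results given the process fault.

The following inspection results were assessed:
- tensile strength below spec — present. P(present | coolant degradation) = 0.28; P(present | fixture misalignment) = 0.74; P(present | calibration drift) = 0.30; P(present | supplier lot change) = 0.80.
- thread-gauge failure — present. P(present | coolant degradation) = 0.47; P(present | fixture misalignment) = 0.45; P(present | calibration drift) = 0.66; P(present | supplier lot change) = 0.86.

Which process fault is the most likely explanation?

For each hypothesis, the unnormalized posterior weight is prior × product of the inspection result likelihoods:
  coolant degradation: 0.125 × 0.28 × 0.47 = 0.01645
  fixture misalignment: 0.299 × 0.74 × 0.45 = 0.099567
  calibration drift: 0.349 × 0.30 × 0.66 = 0.069102
  supplier lot change: 0.227 × 0.80 × 0.86 = 0.15618
Normalizing constant Z = 0.01645 + 0.099567 + 0.069102 + 0.15618 = 0.3413.
P(coolant degradation | evidence) ≈ 0.01645 / 0.3413 ≈ 0.048
P(fixture misalignment | evidence) ≈ 0.099567 / 0.3413 ≈ 0.292
P(calibration drift | evidence) ≈ 0.069102 / 0.3413 ≈ 0.202
P(supplier lot change | evidence) ≈ 0.15618 / 0.3413 ≈ 0.458
The largest is 0.458, so supplier lot change is most probable.

supplier lot change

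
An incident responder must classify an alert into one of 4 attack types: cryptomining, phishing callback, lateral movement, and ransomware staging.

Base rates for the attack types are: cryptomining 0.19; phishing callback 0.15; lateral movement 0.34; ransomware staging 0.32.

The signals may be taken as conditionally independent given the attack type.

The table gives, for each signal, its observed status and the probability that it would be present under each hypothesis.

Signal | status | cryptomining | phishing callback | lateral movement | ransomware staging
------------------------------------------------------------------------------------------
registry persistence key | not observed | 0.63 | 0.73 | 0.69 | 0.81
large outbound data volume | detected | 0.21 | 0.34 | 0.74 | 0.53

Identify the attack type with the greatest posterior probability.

lateral movement

Multiply each prior by the joint likelihood of the signal pattern (using 1 − P(present | H) for each absent signal):
  cryptomining: 0.19 × (1 − 0.63) × 0.21 = 0.014763
  phishing callback: 0.15 × (1 − 0.73) × 0.34 = 0.01377
  lateral movement: 0.34 × (1 − 0.69) × 0.74 = 0.077996
  ransomware staging: 0.32 × (1 − 0.81) × 0.53 = 0.032224
Marginal likelihood of the evidence = 0.13875.
P(cryptomining | evidence) ≈ 0.014763 / 0.13875 ≈ 0.106
P(phishing callback | evidence) ≈ 0.01377 / 0.13875 ≈ 0.099
P(lateral movement | evidence) ≈ 0.077996 / 0.13875 ≈ 0.562
P(ransomware staging | evidence) ≈ 0.032224 / 0.13875 ≈ 0.232
The largest is 0.562, so lateral movement is most probable.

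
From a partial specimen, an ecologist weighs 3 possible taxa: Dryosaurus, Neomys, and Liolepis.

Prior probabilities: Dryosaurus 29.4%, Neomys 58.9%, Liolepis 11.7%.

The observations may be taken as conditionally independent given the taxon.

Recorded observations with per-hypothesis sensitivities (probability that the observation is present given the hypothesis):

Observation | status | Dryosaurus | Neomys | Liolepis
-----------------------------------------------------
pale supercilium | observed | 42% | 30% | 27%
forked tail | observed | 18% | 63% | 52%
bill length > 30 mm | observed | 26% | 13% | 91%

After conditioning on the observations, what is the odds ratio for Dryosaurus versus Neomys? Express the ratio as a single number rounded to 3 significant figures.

0.399

Unnormalized posterior weight (prior times the observation likelihoods) for each of the two hypotheses:
  Dryosaurus: 0.294 × 0.42 × 0.18 × 0.26 = 0.0057789
  Neomys: 0.589 × 0.30 × 0.63 × 0.13 = 0.014472
Posterior odds = 0.0057789 / 0.014472 ≈ 0.399.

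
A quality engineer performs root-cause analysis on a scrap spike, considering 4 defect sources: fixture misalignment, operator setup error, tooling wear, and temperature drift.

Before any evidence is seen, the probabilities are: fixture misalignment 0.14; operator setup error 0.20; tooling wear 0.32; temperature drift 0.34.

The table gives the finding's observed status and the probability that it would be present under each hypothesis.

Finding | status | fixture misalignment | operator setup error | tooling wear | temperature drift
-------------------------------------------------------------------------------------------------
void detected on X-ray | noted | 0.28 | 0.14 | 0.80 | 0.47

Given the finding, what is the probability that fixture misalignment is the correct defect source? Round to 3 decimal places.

By Bayes' rule, the unnormalized weight for each hypothesis is prior × likelihood:
  fixture misalignment: 0.14 × 0.28 = 0.0392
  operator setup error: 0.20 × 0.14 = 0.028
  tooling wear: 0.32 × 0.80 = 0.256
  temperature drift: 0.34 × 0.47 = 0.1598
The unnormalized weights sum to 0.483.
P(fixture misalignment | evidence) = 0.0392 / 0.483 ≈ 0.081.

0.081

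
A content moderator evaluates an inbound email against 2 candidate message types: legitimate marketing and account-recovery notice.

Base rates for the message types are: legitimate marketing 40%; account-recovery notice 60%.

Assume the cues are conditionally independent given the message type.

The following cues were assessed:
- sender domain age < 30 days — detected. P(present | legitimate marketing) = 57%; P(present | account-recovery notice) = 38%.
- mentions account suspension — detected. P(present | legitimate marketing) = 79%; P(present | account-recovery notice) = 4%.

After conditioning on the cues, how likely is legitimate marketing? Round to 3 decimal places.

0.952

For each hypothesis, the unnormalized posterior weight is prior × product of the cue likelihoods:
  legitimate marketing: 0.40 × 0.57 × 0.79 = 0.18012
  account-recovery notice: 0.60 × 0.38 × 0.04 = 0.00912
Normalizing constant Z = 0.18012 + 0.00912 = 0.18924.
P(legitimate marketing | evidence) = 0.18012 / 0.18924 ≈ 0.952.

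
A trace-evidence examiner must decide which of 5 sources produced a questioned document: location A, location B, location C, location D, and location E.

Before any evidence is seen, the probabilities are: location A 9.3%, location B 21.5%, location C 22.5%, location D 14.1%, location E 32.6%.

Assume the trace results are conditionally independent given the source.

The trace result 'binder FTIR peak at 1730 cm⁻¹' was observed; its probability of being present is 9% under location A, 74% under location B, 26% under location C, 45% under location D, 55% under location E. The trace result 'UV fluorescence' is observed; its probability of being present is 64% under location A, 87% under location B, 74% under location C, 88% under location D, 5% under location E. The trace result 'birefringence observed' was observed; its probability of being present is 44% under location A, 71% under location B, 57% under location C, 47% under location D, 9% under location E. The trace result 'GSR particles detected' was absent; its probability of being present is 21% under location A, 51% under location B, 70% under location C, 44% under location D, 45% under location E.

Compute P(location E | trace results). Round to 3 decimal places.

By Bayes' rule with conditional independence, the unnormalized weight for each hypothesis is prior × ∏ likelihoods (using 1 − P(present | H) for each absent trace result):
  location A: 0.093 × 0.09 × 0.64 × 0.44 × (1 − 0.21) = 0.001862
  location B: 0.215 × 0.74 × 0.87 × 0.71 × (1 − 0.51) = 0.048155
  location C: 0.225 × 0.26 × 0.74 × 0.57 × (1 − 0.70) = 0.0074026
  location D: 0.141 × 0.45 × 0.88 × 0.47 × (1 − 0.44) = 0.014696
  location E: 0.326 × 0.55 × 0.05 × 0.09 × (1 − 0.45) = 0.00044377
The unnormalized weights sum to 0.07256.
P(location E | evidence) = 0.00044377 / 0.07256 ≈ 0.006.

0.006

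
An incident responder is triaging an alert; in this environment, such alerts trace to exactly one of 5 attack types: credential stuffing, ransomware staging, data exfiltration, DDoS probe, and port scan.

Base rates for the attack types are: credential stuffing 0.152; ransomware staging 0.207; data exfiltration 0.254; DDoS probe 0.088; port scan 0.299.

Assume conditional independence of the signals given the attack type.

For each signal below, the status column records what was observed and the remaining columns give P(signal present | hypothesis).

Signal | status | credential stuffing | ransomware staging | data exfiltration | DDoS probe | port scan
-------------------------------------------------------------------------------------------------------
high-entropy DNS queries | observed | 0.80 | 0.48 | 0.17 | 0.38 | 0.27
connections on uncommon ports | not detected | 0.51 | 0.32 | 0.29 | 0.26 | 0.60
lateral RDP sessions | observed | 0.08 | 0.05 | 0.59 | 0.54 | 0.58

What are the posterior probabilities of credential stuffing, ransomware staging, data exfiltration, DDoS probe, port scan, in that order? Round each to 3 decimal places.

For each hypothesis, the unnormalized posterior weight is prior × product of the signal likelihoods (using 1 − P(present | H) for each absent signal):
  credential stuffing: 0.152 × 0.80 × (1 − 0.51) × 0.08 = 0.0047667
  ransomware staging: 0.207 × 0.48 × (1 − 0.32) × 0.05 = 0.0033782
  data exfiltration: 0.254 × 0.17 × (1 − 0.29) × 0.59 = 0.018088
  DDoS probe: 0.088 × 0.38 × (1 − 0.26) × 0.54 = 0.013363
  port scan: 0.299 × 0.27 × (1 − 0.60) × 0.58 = 0.018729
Marginal likelihood of the evidence = 0.058325.
P(credential stuffing | evidence) = 0.0047667 / 0.058325 ≈ 0.082
P(ransomware staging | evidence) = 0.0033782 / 0.058325 ≈ 0.058
P(data exfiltration | evidence) = 0.018088 / 0.058325 ≈ 0.310
P(DDoS probe | evidence) = 0.013363 / 0.058325 ≈ 0.229
P(port scan | evidence) = 0.018729 / 0.058325 ≈ 0.321

0.082, 0.058, 0.310, 0.229, 0.321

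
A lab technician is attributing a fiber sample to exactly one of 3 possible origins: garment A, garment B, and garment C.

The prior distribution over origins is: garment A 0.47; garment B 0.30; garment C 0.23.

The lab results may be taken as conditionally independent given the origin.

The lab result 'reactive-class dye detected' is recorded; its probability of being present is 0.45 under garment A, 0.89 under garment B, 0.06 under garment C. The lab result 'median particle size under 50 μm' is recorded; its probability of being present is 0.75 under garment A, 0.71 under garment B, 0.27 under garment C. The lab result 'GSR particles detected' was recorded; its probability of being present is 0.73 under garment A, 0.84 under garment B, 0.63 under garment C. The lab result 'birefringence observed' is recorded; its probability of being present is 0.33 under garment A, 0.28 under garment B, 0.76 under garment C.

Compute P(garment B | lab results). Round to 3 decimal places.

0.527

For each hypothesis, the unnormalized posterior weight is prior × product of the lab result likelihoods:
  garment A: 0.47 × 0.45 × 0.75 × 0.73 × 0.33 = 0.038213
  garment B: 0.30 × 0.89 × 0.71 × 0.84 × 0.28 = 0.044587
  garment C: 0.23 × 0.06 × 0.27 × 0.63 × 0.76 = 0.001784
The unnormalized weights sum to 0.084584.
P(garment B | evidence) = 0.044587 / 0.084584 ≈ 0.527.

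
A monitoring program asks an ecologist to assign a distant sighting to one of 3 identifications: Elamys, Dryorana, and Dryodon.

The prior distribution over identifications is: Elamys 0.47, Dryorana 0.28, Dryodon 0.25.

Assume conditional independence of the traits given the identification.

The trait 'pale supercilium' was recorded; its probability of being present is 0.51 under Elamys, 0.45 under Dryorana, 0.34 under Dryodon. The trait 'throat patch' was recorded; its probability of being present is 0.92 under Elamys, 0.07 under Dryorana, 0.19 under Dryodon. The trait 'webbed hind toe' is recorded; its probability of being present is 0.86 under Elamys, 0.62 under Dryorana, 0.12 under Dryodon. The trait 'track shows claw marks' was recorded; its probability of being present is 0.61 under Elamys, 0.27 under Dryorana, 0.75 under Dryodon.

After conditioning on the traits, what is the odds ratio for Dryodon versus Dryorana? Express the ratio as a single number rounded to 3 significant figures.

Unnormalized posterior weight (prior times the trait likelihoods) for each of the two hypotheses:
  Dryodon: 0.25 × 0.34 × 0.19 × 0.12 × 0.75 = 0.0014535
  Dryorana: 0.28 × 0.45 × 0.07 × 0.62 × 0.27 = 0.0014765
Odds(Dryodon : Dryorana) = 0.0014535 / 0.0014765 ≈ 0.984.

0.984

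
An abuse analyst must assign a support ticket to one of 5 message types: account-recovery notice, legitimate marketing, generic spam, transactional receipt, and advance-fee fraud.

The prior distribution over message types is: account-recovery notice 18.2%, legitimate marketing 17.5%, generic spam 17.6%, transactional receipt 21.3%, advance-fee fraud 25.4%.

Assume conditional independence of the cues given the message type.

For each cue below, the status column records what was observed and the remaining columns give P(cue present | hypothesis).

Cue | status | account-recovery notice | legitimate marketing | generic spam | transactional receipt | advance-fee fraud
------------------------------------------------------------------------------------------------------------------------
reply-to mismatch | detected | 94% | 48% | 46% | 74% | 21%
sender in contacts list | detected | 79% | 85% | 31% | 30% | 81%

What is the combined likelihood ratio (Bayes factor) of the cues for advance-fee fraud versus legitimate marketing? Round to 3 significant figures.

0.417

Take the product of per-cue likelihoods under each hypothesis, then divide.
  advance-fee fraud: 0.21 × 0.81 = 0.1701
  legitimate marketing: 0.48 × 0.85 = 0.408
Bayes factor = 0.1701 / 0.408 ≈ 0.417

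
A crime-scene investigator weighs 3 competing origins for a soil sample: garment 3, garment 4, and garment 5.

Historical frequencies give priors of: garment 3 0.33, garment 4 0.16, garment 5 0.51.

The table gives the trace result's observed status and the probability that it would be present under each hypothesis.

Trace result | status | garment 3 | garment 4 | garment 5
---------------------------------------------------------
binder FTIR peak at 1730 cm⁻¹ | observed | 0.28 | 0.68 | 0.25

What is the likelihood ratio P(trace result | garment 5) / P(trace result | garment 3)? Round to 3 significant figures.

0.893

The Bayes factor is the ratio of the two likelihoods.
  garment 5: 0.25
  garment 3: 0.28
Bayes factor = 0.25 / 0.28 ≈ 0.893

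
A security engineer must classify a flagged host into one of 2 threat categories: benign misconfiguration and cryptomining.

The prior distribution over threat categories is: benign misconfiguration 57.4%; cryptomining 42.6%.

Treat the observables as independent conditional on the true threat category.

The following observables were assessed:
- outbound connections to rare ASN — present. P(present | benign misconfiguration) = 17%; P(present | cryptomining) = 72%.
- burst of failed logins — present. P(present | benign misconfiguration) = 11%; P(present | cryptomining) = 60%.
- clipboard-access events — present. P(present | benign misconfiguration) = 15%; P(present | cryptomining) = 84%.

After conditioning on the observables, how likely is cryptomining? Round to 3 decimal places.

By Bayes' rule with conditional independence, the unnormalized weight for each hypothesis is prior × ∏ likelihoods:
  benign misconfiguration: 0.574 × 0.17 × 0.11 × 0.15 = 0.0016101
  cryptomining: 0.426 × 0.72 × 0.60 × 0.84 = 0.15459
Normalizing constant Z = 0.0016101 + 0.15459 = 0.1562.
P(cryptomining | evidence) = 0.15459 / 0.1562 ≈ 0.990.

0.990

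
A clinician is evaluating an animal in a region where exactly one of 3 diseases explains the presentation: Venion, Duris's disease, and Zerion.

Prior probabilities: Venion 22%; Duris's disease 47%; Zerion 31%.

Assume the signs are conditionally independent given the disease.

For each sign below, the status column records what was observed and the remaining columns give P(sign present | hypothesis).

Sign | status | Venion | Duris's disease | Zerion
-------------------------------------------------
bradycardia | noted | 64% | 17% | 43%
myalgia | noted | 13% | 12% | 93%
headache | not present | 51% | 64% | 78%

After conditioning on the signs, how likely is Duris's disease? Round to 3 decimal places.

By Bayes' rule with conditional independence, the unnormalized weight for each hypothesis is prior × ∏ likelihoods (using 1 − P(present | H) for each absent sign):
  Venion: 0.22 × 0.64 × 0.13 × (1 − 0.51) = 0.008969
  Duris's disease: 0.47 × 0.17 × 0.12 × (1 − 0.64) = 0.0034517
  Zerion: 0.31 × 0.43 × 0.93 × (1 − 0.78) = 0.027273
Marginal likelihood of the evidence = 0.039694.
P(Duris's disease | evidence) = 0.0034517 / 0.039694 ≈ 0.087.

0.087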